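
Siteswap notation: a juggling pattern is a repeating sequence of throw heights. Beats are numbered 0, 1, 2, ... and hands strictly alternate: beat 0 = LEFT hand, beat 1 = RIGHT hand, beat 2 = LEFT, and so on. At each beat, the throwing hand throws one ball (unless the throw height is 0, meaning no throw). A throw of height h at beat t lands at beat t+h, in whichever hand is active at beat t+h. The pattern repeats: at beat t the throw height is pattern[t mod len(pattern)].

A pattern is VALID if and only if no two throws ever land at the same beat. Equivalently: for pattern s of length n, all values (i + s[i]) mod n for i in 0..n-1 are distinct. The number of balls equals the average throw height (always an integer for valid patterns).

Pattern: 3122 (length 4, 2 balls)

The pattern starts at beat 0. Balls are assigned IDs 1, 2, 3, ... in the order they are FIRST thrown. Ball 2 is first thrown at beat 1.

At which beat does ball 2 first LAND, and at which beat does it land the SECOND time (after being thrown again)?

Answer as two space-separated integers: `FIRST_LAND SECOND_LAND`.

Beat 0 (L): throw ball1 h=3 -> lands@3:R; in-air after throw: [b1@3:R]
Beat 1 (R): throw ball2 h=1 -> lands@2:L; in-air after throw: [b2@2:L b1@3:R]
Beat 2 (L): throw ball2 h=2 -> lands@4:L; in-air after throw: [b1@3:R b2@4:L]
Beat 3 (R): throw ball1 h=2 -> lands@5:R; in-air after throw: [b2@4:L b1@5:R]
Beat 4 (L): throw ball2 h=3 -> lands@7:R; in-air after throw: [b1@5:R b2@7:R]
Ball 2: thrown@1 h=1 -> first land @2; rethrown@2 h=2 -> second land @4

Answer: 2 4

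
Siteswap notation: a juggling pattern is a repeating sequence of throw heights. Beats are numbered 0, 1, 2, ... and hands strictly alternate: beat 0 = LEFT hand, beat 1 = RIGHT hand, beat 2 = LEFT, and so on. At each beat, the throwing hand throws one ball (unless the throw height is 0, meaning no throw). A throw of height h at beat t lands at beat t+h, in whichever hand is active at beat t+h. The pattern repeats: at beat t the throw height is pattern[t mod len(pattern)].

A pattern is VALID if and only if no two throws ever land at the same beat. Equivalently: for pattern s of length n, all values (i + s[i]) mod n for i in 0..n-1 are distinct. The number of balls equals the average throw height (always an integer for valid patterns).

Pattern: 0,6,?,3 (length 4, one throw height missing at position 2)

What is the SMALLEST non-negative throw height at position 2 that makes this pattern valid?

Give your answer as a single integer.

Answer: 3

Derivation:
i=0: (0 + 0) mod 4 = 0
i=1: (1 + 6) mod 4 = 3
i=2: s[i]=? (unknown)
i=3: (3 + 3) mod 4 = 2
Known residues: [0, 2, 3]; need a permutation of 0..3, so missing residue r = 1
Need (2 + s) mod 4 = 1; smallest s = (1 - 2) mod 4 = 3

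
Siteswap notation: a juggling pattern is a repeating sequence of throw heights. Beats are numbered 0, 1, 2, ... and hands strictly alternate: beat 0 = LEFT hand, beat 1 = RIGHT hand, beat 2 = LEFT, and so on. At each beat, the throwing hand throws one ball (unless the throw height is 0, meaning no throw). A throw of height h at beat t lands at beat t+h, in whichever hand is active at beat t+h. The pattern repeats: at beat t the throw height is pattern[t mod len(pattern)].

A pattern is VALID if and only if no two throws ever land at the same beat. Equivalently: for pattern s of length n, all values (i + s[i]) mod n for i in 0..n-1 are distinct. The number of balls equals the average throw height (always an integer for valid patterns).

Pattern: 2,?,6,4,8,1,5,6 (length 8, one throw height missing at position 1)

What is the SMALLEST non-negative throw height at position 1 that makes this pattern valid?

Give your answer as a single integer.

i=0: (0 + 2) mod 8 = 2
i=1: s[i]=? (unknown)
i=2: (2 + 6) mod 8 = 0
i=3: (3 + 4) mod 8 = 7
i=4: (4 + 8) mod 8 = 4
i=5: (5 + 1) mod 8 = 6
i=6: (6 + 5) mod 8 = 3
i=7: (7 + 6) mod 8 = 5
Known residues: [0, 2, 3, 4, 5, 6, 7]; need a permutation of 0..7, so missing residue r = 1
Need (1 + s) mod 8 = 1; smallest s = (1 - 1) mod 8 = 0

Answer: 0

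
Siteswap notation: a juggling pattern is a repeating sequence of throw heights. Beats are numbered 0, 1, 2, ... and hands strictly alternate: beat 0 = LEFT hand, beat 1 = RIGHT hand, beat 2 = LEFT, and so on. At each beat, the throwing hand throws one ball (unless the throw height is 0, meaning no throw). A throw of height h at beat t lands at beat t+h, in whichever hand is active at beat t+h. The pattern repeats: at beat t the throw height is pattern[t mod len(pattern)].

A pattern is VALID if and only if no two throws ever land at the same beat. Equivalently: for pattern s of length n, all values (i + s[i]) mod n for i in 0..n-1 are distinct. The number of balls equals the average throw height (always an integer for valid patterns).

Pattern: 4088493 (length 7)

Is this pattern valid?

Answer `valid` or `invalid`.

i=0: (i + s[i]) mod n = (0 + 4) mod 7 = 4
i=1: (i + s[i]) mod n = (1 + 0) mod 7 = 1
i=2: (i + s[i]) mod n = (2 + 8) mod 7 = 3
i=3: (i + s[i]) mod n = (3 + 8) mod 7 = 4
i=4: (i + s[i]) mod n = (4 + 4) mod 7 = 1
i=5: (i + s[i]) mod n = (5 + 9) mod 7 = 0
i=6: (i + s[i]) mod n = (6 + 3) mod 7 = 2
Residues: [4, 1, 3, 4, 1, 0, 2], distinct: False

Answer: invalid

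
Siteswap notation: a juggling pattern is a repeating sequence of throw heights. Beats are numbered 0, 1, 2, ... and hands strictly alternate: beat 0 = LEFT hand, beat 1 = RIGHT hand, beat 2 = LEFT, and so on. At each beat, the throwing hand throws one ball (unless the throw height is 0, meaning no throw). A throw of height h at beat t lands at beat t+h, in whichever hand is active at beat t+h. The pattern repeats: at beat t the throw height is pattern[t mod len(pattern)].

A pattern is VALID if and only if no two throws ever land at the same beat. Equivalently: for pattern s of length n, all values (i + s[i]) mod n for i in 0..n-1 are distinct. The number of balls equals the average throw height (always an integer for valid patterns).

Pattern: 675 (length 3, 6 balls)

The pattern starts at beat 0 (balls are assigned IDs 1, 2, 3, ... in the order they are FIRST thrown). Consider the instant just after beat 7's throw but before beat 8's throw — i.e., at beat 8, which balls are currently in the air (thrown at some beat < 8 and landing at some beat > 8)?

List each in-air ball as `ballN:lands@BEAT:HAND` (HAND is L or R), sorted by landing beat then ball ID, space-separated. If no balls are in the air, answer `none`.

Answer: ball4:lands@9:R ball6:lands@10:L ball5:lands@11:R ball1:lands@12:L ball3:lands@14:L

Derivation:
Beat 0 (L): throw ball1 h=6 -> lands@6:L; in-air after throw: [b1@6:L]
Beat 1 (R): throw ball2 h=7 -> lands@8:L; in-air after throw: [b1@6:L b2@8:L]
Beat 2 (L): throw ball3 h=5 -> lands@7:R; in-air after throw: [b1@6:L b3@7:R b2@8:L]
Beat 3 (R): throw ball4 h=6 -> lands@9:R; in-air after throw: [b1@6:L b3@7:R b2@8:L b4@9:R]
Beat 4 (L): throw ball5 h=7 -> lands@11:R; in-air after throw: [b1@6:L b3@7:R b2@8:L b4@9:R b5@11:R]
Beat 5 (R): throw ball6 h=5 -> lands@10:L; in-air after throw: [b1@6:L b3@7:R b2@8:L b4@9:R b6@10:L b5@11:R]
Beat 6 (L): throw ball1 h=6 -> lands@12:L; in-air after throw: [b3@7:R b2@8:L b4@9:R b6@10:L b5@11:R b1@12:L]
Beat 7 (R): throw ball3 h=7 -> lands@14:L; in-air after throw: [b2@8:L b4@9:R b6@10:L b5@11:R b1@12:L b3@14:L]
Beat 8 (L): throw ball2 h=5 -> lands@13:R; in-air after throw: [b4@9:R b6@10:L b5@11:R b1@12:L b2@13:R b3@14:L]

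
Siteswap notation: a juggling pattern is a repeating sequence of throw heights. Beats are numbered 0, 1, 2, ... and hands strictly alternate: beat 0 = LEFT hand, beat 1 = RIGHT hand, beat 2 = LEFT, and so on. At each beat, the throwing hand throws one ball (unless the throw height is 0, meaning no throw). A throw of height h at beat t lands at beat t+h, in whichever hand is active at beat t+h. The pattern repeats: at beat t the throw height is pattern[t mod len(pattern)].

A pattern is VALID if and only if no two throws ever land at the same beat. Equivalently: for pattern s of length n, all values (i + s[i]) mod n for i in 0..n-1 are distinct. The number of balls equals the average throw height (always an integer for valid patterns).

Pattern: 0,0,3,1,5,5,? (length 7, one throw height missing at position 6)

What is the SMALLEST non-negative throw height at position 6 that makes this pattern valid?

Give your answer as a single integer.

Answer: 0

Derivation:
i=0: (0 + 0) mod 7 = 0
i=1: (1 + 0) mod 7 = 1
i=2: (2 + 3) mod 7 = 5
i=3: (3 + 1) mod 7 = 4
i=4: (4 + 5) mod 7 = 2
i=5: (5 + 5) mod 7 = 3
i=6: s[i]=? (unknown)
Known residues: [0, 1, 2, 3, 4, 5]; need a permutation of 0..6, so missing residue r = 6
Need (6 + s) mod 7 = 6; smallest s = (6 - 6) mod 7 = 0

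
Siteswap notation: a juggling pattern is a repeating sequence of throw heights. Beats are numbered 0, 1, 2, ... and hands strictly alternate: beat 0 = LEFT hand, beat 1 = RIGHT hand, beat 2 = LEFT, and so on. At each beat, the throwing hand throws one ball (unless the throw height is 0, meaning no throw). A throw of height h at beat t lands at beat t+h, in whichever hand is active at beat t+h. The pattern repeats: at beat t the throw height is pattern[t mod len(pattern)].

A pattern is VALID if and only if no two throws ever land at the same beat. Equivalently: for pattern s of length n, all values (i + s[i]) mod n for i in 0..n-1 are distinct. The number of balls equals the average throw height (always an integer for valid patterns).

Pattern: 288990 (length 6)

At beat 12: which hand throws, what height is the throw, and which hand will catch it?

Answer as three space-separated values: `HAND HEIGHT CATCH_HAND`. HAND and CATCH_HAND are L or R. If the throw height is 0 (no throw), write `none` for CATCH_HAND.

Beat 12: 12 mod 2 = 0, so hand = L
Throw height = pattern[12 mod 6] = pattern[0] = 2
Lands at beat 12+2=14, 14 mod 2 = 0, so catch hand = L

Answer: L 2 L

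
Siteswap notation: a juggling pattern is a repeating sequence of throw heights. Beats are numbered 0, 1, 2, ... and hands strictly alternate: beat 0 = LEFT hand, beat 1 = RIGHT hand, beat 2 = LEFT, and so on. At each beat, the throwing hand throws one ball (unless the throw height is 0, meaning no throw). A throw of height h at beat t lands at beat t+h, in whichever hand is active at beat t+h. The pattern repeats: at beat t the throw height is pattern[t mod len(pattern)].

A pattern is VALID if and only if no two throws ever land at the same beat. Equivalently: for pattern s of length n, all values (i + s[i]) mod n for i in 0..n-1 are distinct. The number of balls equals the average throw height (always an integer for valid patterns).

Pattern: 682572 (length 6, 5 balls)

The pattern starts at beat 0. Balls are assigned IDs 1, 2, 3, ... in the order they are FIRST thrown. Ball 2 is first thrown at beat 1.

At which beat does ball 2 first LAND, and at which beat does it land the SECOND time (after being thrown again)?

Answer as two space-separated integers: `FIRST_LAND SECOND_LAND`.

Beat 0 (L): throw ball1 h=6 -> lands@6:L; in-air after throw: [b1@6:L]
Beat 1 (R): throw ball2 h=8 -> lands@9:R; in-air after throw: [b1@6:L b2@9:R]
Beat 2 (L): throw ball3 h=2 -> lands@4:L; in-air after throw: [b3@4:L b1@6:L b2@9:R]
Beat 3 (R): throw ball4 h=5 -> lands@8:L; in-air after throw: [b3@4:L b1@6:L b4@8:L b2@9:R]
Beat 4 (L): throw ball3 h=7 -> lands@11:R; in-air after throw: [b1@6:L b4@8:L b2@9:R b3@11:R]
Beat 5 (R): throw ball5 h=2 -> lands@7:R; in-air after throw: [b1@6:L b5@7:R b4@8:L b2@9:R b3@11:R]
Beat 6 (L): throw ball1 h=6 -> lands@12:L; in-air after throw: [b5@7:R b4@8:L b2@9:R b3@11:R b1@12:L]
Beat 7 (R): throw ball5 h=8 -> lands@15:R; in-air after throw: [b4@8:L b2@9:R b3@11:R b1@12:L b5@15:R]
Beat 8 (L): throw ball4 h=2 -> lands@10:L; in-air after throw: [b2@9:R b4@10:L b3@11:R b1@12:L b5@15:R]
Beat 9 (R): throw ball2 h=5 -> lands@14:L; in-air after throw: [b4@10:L b3@11:R b1@12:L b2@14:L b5@15:R]
Beat 10 (L): throw ball4 h=7 -> lands@17:R; in-air after throw: [b3@11:R b1@12:L b2@14:L b5@15:R b4@17:R]
Beat 11 (R): throw ball3 h=2 -> lands@13:R; in-air after throw: [b1@12:L b3@13:R b2@14:L b5@15:R b4@17:R]
Beat 12 (L): throw ball1 h=6 -> lands@18:L; in-air after throw: [b3@13:R b2@14:L b5@15:R b4@17:R b1@18:L]
Beat 13 (R): throw ball3 h=8 -> lands@21:R; in-air after throw: [b2@14:L b5@15:R b4@17:R b1@18:L b3@21:R]
Beat 14 (L): throw ball2 h=2 -> lands@16:L; in-air after throw: [b5@15:R b2@16:L b4@17:R b1@18:L b3@21:R]
Ball 2: thrown@1 h=8 -> first land @9; rethrown@9 h=5 -> second land @14

Answer: 9 14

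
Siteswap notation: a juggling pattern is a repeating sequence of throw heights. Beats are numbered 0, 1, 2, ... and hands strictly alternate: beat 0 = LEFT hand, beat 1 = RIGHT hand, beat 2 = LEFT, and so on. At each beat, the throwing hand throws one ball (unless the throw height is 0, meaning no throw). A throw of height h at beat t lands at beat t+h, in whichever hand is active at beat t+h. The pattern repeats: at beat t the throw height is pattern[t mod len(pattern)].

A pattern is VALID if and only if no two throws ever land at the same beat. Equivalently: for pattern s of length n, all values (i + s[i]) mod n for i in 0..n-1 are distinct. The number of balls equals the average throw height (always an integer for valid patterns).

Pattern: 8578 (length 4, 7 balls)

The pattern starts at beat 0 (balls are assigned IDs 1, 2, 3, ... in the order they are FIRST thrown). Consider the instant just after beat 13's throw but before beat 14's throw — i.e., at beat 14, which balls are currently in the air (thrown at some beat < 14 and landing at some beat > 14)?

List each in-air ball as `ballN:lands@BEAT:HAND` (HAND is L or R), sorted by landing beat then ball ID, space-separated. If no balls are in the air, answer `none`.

Beat 0 (L): throw ball1 h=8 -> lands@8:L; in-air after throw: [b1@8:L]
Beat 1 (R): throw ball2 h=5 -> lands@6:L; in-air after throw: [b2@6:L b1@8:L]
Beat 2 (L): throw ball3 h=7 -> lands@9:R; in-air after throw: [b2@6:L b1@8:L b3@9:R]
Beat 3 (R): throw ball4 h=8 -> lands@11:R; in-air after throw: [b2@6:L b1@8:L b3@9:R b4@11:R]
Beat 4 (L): throw ball5 h=8 -> lands@12:L; in-air after throw: [b2@6:L b1@8:L b3@9:R b4@11:R b5@12:L]
Beat 5 (R): throw ball6 h=5 -> lands@10:L; in-air after throw: [b2@6:L b1@8:L b3@9:R b6@10:L b4@11:R b5@12:L]
Beat 6 (L): throw ball2 h=7 -> lands@13:R; in-air after throw: [b1@8:L b3@9:R b6@10:L b4@11:R b5@12:L b2@13:R]
Beat 7 (R): throw ball7 h=8 -> lands@15:R; in-air after throw: [b1@8:L b3@9:R b6@10:L b4@11:R b5@12:L b2@13:R b7@15:R]
Beat 8 (L): throw ball1 h=8 -> lands@16:L; in-air after throw: [b3@9:R b6@10:L b4@11:R b5@12:L b2@13:R b7@15:R b1@16:L]
Beat 9 (R): throw ball3 h=5 -> lands@14:L; in-air after throw: [b6@10:L b4@11:R b5@12:L b2@13:R b3@14:L b7@15:R b1@16:L]
Beat 10 (L): throw ball6 h=7 -> lands@17:R; in-air after throw: [b4@11:R b5@12:L b2@13:R b3@14:L b7@15:R b1@16:L b6@17:R]
Beat 11 (R): throw ball4 h=8 -> lands@19:R; in-air after throw: [b5@12:L b2@13:R b3@14:L b7@15:R b1@16:L b6@17:R b4@19:R]
Beat 12 (L): throw ball5 h=8 -> lands@20:L; in-air after throw: [b2@13:R b3@14:L b7@15:R b1@16:L b6@17:R b4@19:R b5@20:L]
Beat 13 (R): throw ball2 h=5 -> lands@18:L; in-air after throw: [b3@14:L b7@15:R b1@16:L b6@17:R b2@18:L b4@19:R b5@20:L]
Beat 14 (L): throw ball3 h=7 -> lands@21:R; in-air after throw: [b7@15:R b1@16:L b6@17:R b2@18:L b4@19:R b5@20:L b3@21:R]

Answer: ball7:lands@15:R ball1:lands@16:L ball6:lands@17:R ball2:lands@18:L ball4:lands@19:R ball5:lands@20:L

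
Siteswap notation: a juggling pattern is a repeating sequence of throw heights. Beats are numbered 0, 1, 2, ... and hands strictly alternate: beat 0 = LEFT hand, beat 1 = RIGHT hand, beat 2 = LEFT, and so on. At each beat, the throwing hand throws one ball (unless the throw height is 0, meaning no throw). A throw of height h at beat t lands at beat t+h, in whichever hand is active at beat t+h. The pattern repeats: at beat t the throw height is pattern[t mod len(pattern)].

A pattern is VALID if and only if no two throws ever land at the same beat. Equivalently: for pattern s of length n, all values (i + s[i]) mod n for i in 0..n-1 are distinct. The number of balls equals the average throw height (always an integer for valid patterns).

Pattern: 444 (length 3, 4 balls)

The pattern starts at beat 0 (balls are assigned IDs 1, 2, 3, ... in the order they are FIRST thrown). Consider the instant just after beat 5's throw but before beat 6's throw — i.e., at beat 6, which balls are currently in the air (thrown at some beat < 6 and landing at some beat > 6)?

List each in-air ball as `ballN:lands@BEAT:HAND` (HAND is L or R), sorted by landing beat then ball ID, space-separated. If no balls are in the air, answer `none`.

Beat 0 (L): throw ball1 h=4 -> lands@4:L; in-air after throw: [b1@4:L]
Beat 1 (R): throw ball2 h=4 -> lands@5:R; in-air after throw: [b1@4:L b2@5:R]
Beat 2 (L): throw ball3 h=4 -> lands@6:L; in-air after throw: [b1@4:L b2@5:R b3@6:L]
Beat 3 (R): throw ball4 h=4 -> lands@7:R; in-air after throw: [b1@4:L b2@5:R b3@6:L b4@7:R]
Beat 4 (L): throw ball1 h=4 -> lands@8:L; in-air after throw: [b2@5:R b3@6:L b4@7:R b1@8:L]
Beat 5 (R): throw ball2 h=4 -> lands@9:R; in-air after throw: [b3@6:L b4@7:R b1@8:L b2@9:R]
Beat 6 (L): throw ball3 h=4 -> lands@10:L; in-air after throw: [b4@7:R b1@8:L b2@9:R b3@10:L]

Answer: ball4:lands@7:R ball1:lands@8:L ball2:lands@9:R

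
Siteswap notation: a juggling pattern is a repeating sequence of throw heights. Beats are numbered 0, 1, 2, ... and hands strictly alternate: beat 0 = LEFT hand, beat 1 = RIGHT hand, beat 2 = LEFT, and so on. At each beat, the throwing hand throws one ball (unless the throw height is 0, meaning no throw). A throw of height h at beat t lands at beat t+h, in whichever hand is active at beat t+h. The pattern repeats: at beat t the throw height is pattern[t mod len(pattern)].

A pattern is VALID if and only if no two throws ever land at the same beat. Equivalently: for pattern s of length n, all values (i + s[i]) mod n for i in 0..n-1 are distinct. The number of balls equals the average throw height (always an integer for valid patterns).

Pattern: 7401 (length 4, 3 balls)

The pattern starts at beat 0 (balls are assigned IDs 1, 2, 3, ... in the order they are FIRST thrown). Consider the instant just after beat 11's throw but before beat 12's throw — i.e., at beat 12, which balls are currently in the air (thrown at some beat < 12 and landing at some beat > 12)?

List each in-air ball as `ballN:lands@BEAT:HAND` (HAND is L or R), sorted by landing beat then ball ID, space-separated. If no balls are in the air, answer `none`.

Answer: ball2:lands@13:R ball1:lands@15:R

Derivation:
Beat 0 (L): throw ball1 h=7 -> lands@7:R; in-air after throw: [b1@7:R]
Beat 1 (R): throw ball2 h=4 -> lands@5:R; in-air after throw: [b2@5:R b1@7:R]
Beat 3 (R): throw ball3 h=1 -> lands@4:L; in-air after throw: [b3@4:L b2@5:R b1@7:R]
Beat 4 (L): throw ball3 h=7 -> lands@11:R; in-air after throw: [b2@5:R b1@7:R b3@11:R]
Beat 5 (R): throw ball2 h=4 -> lands@9:R; in-air after throw: [b1@7:R b2@9:R b3@11:R]
Beat 7 (R): throw ball1 h=1 -> lands@8:L; in-air after throw: [b1@8:L b2@9:R b3@11:R]
Beat 8 (L): throw ball1 h=7 -> lands@15:R; in-air after throw: [b2@9:R b3@11:R b1@15:R]
Beat 9 (R): throw ball2 h=4 -> lands@13:R; in-air after throw: [b3@11:R b2@13:R b1@15:R]
Beat 11 (R): throw ball3 h=1 -> lands@12:L; in-air after throw: [b3@12:L b2@13:R b1@15:R]
Beat 12 (L): throw ball3 h=7 -> lands@19:R; in-air after throw: [b2@13:R b1@15:R b3@19:R]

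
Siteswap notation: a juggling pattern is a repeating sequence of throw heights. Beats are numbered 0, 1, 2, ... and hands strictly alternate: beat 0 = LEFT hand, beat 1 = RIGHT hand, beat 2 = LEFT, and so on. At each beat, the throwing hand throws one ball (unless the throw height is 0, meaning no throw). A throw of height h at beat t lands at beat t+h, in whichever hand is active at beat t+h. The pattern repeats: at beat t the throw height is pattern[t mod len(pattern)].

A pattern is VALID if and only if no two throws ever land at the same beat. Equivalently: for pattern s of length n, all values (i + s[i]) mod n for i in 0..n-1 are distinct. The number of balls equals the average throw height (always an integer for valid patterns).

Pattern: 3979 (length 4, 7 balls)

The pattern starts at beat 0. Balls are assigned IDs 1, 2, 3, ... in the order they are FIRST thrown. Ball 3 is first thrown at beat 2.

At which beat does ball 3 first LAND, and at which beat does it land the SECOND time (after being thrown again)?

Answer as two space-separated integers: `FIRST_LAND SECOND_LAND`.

Beat 0 (L): throw ball1 h=3 -> lands@3:R; in-air after throw: [b1@3:R]
Beat 1 (R): throw ball2 h=9 -> lands@10:L; in-air after throw: [b1@3:R b2@10:L]
Beat 2 (L): throw ball3 h=7 -> lands@9:R; in-air after throw: [b1@3:R b3@9:R b2@10:L]
Beat 3 (R): throw ball1 h=9 -> lands@12:L; in-air after throw: [b3@9:R b2@10:L b1@12:L]
Beat 4 (L): throw ball4 h=3 -> lands@7:R; in-air after throw: [b4@7:R b3@9:R b2@10:L b1@12:L]
Beat 5 (R): throw ball5 h=9 -> lands@14:L; in-air after throw: [b4@7:R b3@9:R b2@10:L b1@12:L b5@14:L]
Beat 6 (L): throw ball6 h=7 -> lands@13:R; in-air after throw: [b4@7:R b3@9:R b2@10:L b1@12:L b6@13:R b5@14:L]
Beat 7 (R): throw ball4 h=9 -> lands@16:L; in-air after throw: [b3@9:R b2@10:L b1@12:L b6@13:R b5@14:L b4@16:L]
Beat 8 (L): throw ball7 h=3 -> lands@11:R; in-air after throw: [b3@9:R b2@10:L b7@11:R b1@12:L b6@13:R b5@14:L b4@16:L]
Beat 9 (R): throw ball3 h=9 -> lands@18:L; in-air after throw: [b2@10:L b7@11:R b1@12:L b6@13:R b5@14:L b4@16:L b3@18:L]
Beat 10 (L): throw ball2 h=7 -> lands@17:R; in-air after throw: [b7@11:R b1@12:L b6@13:R b5@14:L b4@16:L b2@17:R b3@18:L]
Beat 11 (R): throw ball7 h=9 -> lands@20:L; in-air after throw: [b1@12:L b6@13:R b5@14:L b4@16:L b2@17:R b3@18:L b7@20:L]
Beat 12 (L): throw ball1 h=3 -> lands@15:R; in-air after throw: [b6@13:R b5@14:L b1@15:R b4@16:L b2@17:R b3@18:L b7@20:L]
Beat 13 (R): throw ball6 h=9 -> lands@22:L; in-air after throw: [b5@14:L b1@15:R b4@16:L b2@17:R b3@18:L b7@20:L b6@22:L]
Beat 14 (L): throw ball5 h=7 -> lands@21:R; in-air after throw: [b1@15:R b4@16:L b2@17:R b3@18:L b7@20:L b5@21:R b6@22:L]
Beat 15 (R): throw ball1 h=9 -> lands@24:L; in-air after throw: [b4@16:L b2@17:R b3@18:L b7@20:L b5@21:R b6@22:L b1@24:L]
Beat 16 (L): throw ball4 h=3 -> lands@19:R; in-air after throw: [b2@17:R b3@18:L b4@19:R b7@20:L b5@21:R b6@22:L b1@24:L]
Beat 17 (R): throw ball2 h=9 -> lands@26:L; in-air after throw: [b3@18:L b4@19:R b7@20:L b5@21:R b6@22:L b1@24:L b2@26:L]
Beat 18 (L): throw ball3 h=7 -> lands@25:R; in-air after throw: [b4@19:R b7@20:L b5@21:R b6@22:L b1@24:L b3@25:R b2@26:L]
Ball 3: thrown@2 h=7 -> first land @9; rethrown@9 h=9 -> second land @18

Answer: 9 18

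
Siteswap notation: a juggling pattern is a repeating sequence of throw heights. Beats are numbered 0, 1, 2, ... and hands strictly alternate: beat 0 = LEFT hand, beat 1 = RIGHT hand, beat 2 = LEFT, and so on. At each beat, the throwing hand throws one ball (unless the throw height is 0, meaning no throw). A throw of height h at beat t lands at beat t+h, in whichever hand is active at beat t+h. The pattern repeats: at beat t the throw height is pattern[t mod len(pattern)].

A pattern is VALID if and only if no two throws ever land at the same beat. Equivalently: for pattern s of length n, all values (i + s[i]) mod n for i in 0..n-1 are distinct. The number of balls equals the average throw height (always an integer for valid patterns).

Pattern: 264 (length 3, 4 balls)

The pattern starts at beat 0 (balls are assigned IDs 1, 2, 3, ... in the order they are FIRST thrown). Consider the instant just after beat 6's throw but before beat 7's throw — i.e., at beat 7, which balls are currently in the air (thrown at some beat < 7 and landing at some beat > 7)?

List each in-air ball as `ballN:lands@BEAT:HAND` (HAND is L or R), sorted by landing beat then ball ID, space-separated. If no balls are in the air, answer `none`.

Beat 0 (L): throw ball1 h=2 -> lands@2:L; in-air after throw: [b1@2:L]
Beat 1 (R): throw ball2 h=6 -> lands@7:R; in-air after throw: [b1@2:L b2@7:R]
Beat 2 (L): throw ball1 h=4 -> lands@6:L; in-air after throw: [b1@6:L b2@7:R]
Beat 3 (R): throw ball3 h=2 -> lands@5:R; in-air after throw: [b3@5:R b1@6:L b2@7:R]
Beat 4 (L): throw ball4 h=6 -> lands@10:L; in-air after throw: [b3@5:R b1@6:L b2@7:R b4@10:L]
Beat 5 (R): throw ball3 h=4 -> lands@9:R; in-air after throw: [b1@6:L b2@7:R b3@9:R b4@10:L]
Beat 6 (L): throw ball1 h=2 -> lands@8:L; in-air after throw: [b2@7:R b1@8:L b3@9:R b4@10:L]
Beat 7 (R): throw ball2 h=6 -> lands@13:R; in-air after throw: [b1@8:L b3@9:R b4@10:L b2@13:R]

Answer: ball1:lands@8:L ball3:lands@9:R ball4:lands@10:L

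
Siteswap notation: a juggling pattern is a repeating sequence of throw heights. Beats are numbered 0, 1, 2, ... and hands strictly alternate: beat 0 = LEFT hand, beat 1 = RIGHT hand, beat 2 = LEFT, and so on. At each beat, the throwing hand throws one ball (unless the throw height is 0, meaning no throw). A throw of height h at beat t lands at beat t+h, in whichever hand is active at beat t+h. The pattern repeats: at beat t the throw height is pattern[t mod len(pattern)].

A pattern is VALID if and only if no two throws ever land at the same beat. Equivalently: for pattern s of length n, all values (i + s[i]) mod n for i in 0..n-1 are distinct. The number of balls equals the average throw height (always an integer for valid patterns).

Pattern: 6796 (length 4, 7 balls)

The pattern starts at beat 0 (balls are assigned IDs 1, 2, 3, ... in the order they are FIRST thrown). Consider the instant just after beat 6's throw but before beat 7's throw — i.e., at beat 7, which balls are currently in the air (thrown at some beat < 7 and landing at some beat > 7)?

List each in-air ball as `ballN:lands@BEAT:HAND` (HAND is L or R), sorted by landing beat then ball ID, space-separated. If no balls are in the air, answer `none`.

Beat 0 (L): throw ball1 h=6 -> lands@6:L; in-air after throw: [b1@6:L]
Beat 1 (R): throw ball2 h=7 -> lands@8:L; in-air after throw: [b1@6:L b2@8:L]
Beat 2 (L): throw ball3 h=9 -> lands@11:R; in-air after throw: [b1@6:L b2@8:L b3@11:R]
Beat 3 (R): throw ball4 h=6 -> lands@9:R; in-air after throw: [b1@6:L b2@8:L b4@9:R b3@11:R]
Beat 4 (L): throw ball5 h=6 -> lands@10:L; in-air after throw: [b1@6:L b2@8:L b4@9:R b5@10:L b3@11:R]
Beat 5 (R): throw ball6 h=7 -> lands@12:L; in-air after throw: [b1@6:L b2@8:L b4@9:R b5@10:L b3@11:R b6@12:L]
Beat 6 (L): throw ball1 h=9 -> lands@15:R; in-air after throw: [b2@8:L b4@9:R b5@10:L b3@11:R b6@12:L b1@15:R]
Beat 7 (R): throw ball7 h=6 -> lands@13:R; in-air after throw: [b2@8:L b4@9:R b5@10:L b3@11:R b6@12:L b7@13:R b1@15:R]

Answer: ball2:lands@8:L ball4:lands@9:R ball5:lands@10:L ball3:lands@11:R ball6:lands@12:L ball1:lands@15:R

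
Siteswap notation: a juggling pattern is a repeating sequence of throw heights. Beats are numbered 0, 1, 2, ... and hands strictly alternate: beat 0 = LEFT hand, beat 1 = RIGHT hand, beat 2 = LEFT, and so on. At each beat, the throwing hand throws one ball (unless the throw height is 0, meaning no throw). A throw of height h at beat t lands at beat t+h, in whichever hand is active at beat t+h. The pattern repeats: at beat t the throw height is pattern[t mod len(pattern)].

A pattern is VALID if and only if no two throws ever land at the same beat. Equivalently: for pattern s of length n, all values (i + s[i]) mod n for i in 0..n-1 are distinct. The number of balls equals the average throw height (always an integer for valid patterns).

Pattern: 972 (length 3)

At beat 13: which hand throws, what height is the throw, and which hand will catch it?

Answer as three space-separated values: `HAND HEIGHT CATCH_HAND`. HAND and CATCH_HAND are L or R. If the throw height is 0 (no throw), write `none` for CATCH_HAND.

Answer: R 7 L

Derivation:
Beat 13: 13 mod 2 = 1, so hand = R
Throw height = pattern[13 mod 3] = pattern[1] = 7
Lands at beat 13+7=20, 20 mod 2 = 0, so catch hand = L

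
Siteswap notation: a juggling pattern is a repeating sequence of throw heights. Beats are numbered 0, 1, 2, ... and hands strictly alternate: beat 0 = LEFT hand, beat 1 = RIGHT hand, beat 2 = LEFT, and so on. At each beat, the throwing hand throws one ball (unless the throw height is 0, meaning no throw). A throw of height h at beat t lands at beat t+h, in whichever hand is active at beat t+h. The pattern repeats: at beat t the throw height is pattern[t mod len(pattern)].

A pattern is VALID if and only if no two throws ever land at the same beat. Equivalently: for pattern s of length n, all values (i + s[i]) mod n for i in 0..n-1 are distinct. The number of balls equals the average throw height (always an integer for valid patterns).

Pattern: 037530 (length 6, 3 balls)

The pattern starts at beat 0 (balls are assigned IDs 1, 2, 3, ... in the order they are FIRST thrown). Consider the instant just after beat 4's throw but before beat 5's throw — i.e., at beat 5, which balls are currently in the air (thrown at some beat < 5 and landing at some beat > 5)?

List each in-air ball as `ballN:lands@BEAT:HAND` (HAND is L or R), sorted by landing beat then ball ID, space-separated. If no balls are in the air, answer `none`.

Answer: ball1:lands@7:R ball3:lands@8:L ball2:lands@9:R

Derivation:
Beat 1 (R): throw ball1 h=3 -> lands@4:L; in-air after throw: [b1@4:L]
Beat 2 (L): throw ball2 h=7 -> lands@9:R; in-air after throw: [b1@4:L b2@9:R]
Beat 3 (R): throw ball3 h=5 -> lands@8:L; in-air after throw: [b1@4:L b3@8:L b2@9:R]
Beat 4 (L): throw ball1 h=3 -> lands@7:R; in-air after throw: [b1@7:R b3@8:L b2@9:R]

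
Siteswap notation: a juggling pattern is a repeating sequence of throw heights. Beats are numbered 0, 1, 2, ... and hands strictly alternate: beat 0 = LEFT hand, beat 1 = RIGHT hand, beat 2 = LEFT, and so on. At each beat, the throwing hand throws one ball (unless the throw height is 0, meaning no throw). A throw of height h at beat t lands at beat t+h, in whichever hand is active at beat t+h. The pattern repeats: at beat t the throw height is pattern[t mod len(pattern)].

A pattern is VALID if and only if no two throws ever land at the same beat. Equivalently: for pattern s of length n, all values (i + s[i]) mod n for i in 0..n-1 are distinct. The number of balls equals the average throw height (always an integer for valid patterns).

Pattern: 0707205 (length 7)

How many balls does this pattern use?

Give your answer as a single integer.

Answer: 3

Derivation:
Pattern = [0, 7, 0, 7, 2, 0, 5], length n = 7
  position 0: throw height = 0, running sum = 0
  position 1: throw height = 7, running sum = 7
  position 2: throw height = 0, running sum = 7
  position 3: throw height = 7, running sum = 14
  position 4: throw height = 2, running sum = 16
  position 5: throw height = 0, running sum = 16
  position 6: throw height = 5, running sum = 21
Total sum = 21; balls = sum / n = 21 / 7 = 3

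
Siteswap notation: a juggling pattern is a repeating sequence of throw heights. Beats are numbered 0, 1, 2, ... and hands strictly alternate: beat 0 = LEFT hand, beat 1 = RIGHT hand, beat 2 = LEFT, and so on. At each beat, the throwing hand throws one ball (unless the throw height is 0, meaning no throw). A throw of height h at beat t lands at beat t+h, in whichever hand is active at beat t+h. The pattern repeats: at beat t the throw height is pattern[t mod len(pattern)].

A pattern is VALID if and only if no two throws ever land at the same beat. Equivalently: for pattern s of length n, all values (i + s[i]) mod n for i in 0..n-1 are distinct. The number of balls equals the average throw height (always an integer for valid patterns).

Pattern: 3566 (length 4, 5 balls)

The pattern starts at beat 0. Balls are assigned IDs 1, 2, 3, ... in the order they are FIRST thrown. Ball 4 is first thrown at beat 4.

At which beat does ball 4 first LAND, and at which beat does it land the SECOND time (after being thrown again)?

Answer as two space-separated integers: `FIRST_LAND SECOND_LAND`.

Beat 0 (L): throw ball1 h=3 -> lands@3:R; in-air after throw: [b1@3:R]
Beat 1 (R): throw ball2 h=5 -> lands@6:L; in-air after throw: [b1@3:R b2@6:L]
Beat 2 (L): throw ball3 h=6 -> lands@8:L; in-air after throw: [b1@3:R b2@6:L b3@8:L]
Beat 3 (R): throw ball1 h=6 -> lands@9:R; in-air after throw: [b2@6:L b3@8:L b1@9:R]
Beat 4 (L): throw ball4 h=3 -> lands@7:R; in-air after throw: [b2@6:L b4@7:R b3@8:L b1@9:R]
Beat 5 (R): throw ball5 h=5 -> lands@10:L; in-air after throw: [b2@6:L b4@7:R b3@8:L b1@9:R b5@10:L]
Beat 6 (L): throw ball2 h=6 -> lands@12:L; in-air after throw: [b4@7:R b3@8:L b1@9:R b5@10:L b2@12:L]
Beat 7 (R): throw ball4 h=6 -> lands@13:R; in-air after throw: [b3@8:L b1@9:R b5@10:L b2@12:L b4@13:R]
Beat 8 (L): throw ball3 h=3 -> lands@11:R; in-air after throw: [b1@9:R b5@10:L b3@11:R b2@12:L b4@13:R]
Beat 9 (R): throw ball1 h=5 -> lands@14:L; in-air after throw: [b5@10:L b3@11:R b2@12:L b4@13:R b1@14:L]
Beat 10 (L): throw ball5 h=6 -> lands@16:L; in-air after throw: [b3@11:R b2@12:L b4@13:R b1@14:L b5@16:L]
Beat 11 (R): throw ball3 h=6 -> lands@17:R; in-air after throw: [b2@12:L b4@13:R b1@14:L b5@16:L b3@17:R]
Beat 12 (L): throw ball2 h=3 -> lands@15:R; in-air after throw: [b4@13:R b1@14:L b2@15:R b5@16:L b3@17:R]
Beat 13 (R): throw ball4 h=5 -> lands@18:L; in-air after throw: [b1@14:L b2@15:R b5@16:L b3@17:R b4@18:L]
Ball 4: thrown@4 h=3 -> first land @7; rethrown@7 h=6 -> second land @13

Answer: 7 13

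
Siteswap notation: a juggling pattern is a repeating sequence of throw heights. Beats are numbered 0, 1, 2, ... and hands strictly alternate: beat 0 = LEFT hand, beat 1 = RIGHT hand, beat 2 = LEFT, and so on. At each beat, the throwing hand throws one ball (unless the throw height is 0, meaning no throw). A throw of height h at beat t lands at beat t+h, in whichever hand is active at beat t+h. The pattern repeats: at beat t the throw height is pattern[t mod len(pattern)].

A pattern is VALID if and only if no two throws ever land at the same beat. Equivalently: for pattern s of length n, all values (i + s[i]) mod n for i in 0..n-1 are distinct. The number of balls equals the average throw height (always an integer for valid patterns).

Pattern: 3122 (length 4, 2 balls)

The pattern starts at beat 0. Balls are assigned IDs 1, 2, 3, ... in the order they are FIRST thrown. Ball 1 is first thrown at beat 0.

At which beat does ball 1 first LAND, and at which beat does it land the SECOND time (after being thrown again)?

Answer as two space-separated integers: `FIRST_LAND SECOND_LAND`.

Answer: 3 5

Derivation:
Beat 0 (L): throw ball1 h=3 -> lands@3:R; in-air after throw: [b1@3:R]
Beat 1 (R): throw ball2 h=1 -> lands@2:L; in-air after throw: [b2@2:L b1@3:R]
Beat 2 (L): throw ball2 h=2 -> lands@4:L; in-air after throw: [b1@3:R b2@4:L]
Beat 3 (R): throw ball1 h=2 -> lands@5:R; in-air after throw: [b2@4:L b1@5:R]
Beat 4 (L): throw ball2 h=3 -> lands@7:R; in-air after throw: [b1@5:R b2@7:R]
Beat 5 (R): throw ball1 h=1 -> lands@6:L; in-air after throw: [b1@6:L b2@7:R]
Ball 1: thrown@0 h=3 -> first land @3; rethrown@3 h=2 -> second land @5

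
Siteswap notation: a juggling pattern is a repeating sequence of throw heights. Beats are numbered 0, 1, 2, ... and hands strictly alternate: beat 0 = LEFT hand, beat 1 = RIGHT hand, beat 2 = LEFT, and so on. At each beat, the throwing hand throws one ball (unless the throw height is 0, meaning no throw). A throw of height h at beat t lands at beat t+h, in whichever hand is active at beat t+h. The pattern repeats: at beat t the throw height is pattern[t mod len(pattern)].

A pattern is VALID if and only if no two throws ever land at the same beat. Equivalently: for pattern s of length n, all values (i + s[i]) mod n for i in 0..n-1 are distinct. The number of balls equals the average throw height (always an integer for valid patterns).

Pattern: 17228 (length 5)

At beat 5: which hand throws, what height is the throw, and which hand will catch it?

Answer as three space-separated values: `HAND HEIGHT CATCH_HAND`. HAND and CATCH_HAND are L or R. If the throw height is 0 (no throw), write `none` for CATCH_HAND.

Answer: R 1 L

Derivation:
Beat 5: 5 mod 2 = 1, so hand = R
Throw height = pattern[5 mod 5] = pattern[0] = 1
Lands at beat 5+1=6, 6 mod 2 = 0, so catch hand = L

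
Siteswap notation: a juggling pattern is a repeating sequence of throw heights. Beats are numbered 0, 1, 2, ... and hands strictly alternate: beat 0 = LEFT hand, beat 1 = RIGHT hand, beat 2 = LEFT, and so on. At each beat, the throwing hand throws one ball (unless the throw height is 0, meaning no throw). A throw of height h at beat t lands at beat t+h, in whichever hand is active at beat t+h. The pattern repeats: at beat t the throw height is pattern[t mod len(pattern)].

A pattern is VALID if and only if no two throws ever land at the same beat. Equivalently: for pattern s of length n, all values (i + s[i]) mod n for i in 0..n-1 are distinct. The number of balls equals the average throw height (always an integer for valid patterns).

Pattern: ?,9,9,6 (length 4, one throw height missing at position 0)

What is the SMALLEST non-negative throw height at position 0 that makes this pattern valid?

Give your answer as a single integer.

Answer: 0

Derivation:
i=0: s[i]=? (unknown)
i=1: (1 + 9) mod 4 = 2
i=2: (2 + 9) mod 4 = 3
i=3: (3 + 6) mod 4 = 1
Known residues: [1, 2, 3]; need a permutation of 0..3, so missing residue r = 0
Need (0 + s) mod 4 = 0; smallest s = (0 - 0) mod 4 = 0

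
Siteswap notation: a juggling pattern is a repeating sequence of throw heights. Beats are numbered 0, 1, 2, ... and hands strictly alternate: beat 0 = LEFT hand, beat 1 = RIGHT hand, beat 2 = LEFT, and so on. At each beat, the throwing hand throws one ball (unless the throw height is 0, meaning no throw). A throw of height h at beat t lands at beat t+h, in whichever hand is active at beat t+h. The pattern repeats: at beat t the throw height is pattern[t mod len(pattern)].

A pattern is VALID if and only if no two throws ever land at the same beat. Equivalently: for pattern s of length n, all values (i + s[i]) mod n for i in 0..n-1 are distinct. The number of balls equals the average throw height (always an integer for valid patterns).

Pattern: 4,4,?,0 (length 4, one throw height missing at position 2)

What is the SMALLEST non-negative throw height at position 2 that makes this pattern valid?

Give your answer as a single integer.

Answer: 0

Derivation:
i=0: (0 + 4) mod 4 = 0
i=1: (1 + 4) mod 4 = 1
i=2: s[i]=? (unknown)
i=3: (3 + 0) mod 4 = 3
Known residues: [0, 1, 3]; need a permutation of 0..3, so missing residue r = 2
Need (2 + s) mod 4 = 2; smallest s = (2 - 2) mod 4 = 0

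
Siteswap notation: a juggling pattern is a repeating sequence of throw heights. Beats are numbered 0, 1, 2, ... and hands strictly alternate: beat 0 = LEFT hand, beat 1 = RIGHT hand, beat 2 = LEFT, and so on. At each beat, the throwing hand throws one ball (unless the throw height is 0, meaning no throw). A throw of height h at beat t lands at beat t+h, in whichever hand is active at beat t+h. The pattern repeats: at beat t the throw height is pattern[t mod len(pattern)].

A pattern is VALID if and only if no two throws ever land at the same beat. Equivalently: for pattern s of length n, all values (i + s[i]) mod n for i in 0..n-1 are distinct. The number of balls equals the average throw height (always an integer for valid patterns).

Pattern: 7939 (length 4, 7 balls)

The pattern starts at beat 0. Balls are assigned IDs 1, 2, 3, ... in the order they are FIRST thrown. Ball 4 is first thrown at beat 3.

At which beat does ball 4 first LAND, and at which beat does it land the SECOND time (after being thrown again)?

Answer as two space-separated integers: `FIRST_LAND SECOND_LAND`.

Beat 0 (L): throw ball1 h=7 -> lands@7:R; in-air after throw: [b1@7:R]
Beat 1 (R): throw ball2 h=9 -> lands@10:L; in-air after throw: [b1@7:R b2@10:L]
Beat 2 (L): throw ball3 h=3 -> lands@5:R; in-air after throw: [b3@5:R b1@7:R b2@10:L]
Beat 3 (R): throw ball4 h=9 -> lands@12:L; in-air after throw: [b3@5:R b1@7:R b2@10:L b4@12:L]
Beat 4 (L): throw ball5 h=7 -> lands@11:R; in-air after throw: [b3@5:R b1@7:R b2@10:L b5@11:R b4@12:L]
Beat 5 (R): throw ball3 h=9 -> lands@14:L; in-air after throw: [b1@7:R b2@10:L b5@11:R b4@12:L b3@14:L]
Beat 6 (L): throw ball6 h=3 -> lands@9:R; in-air after throw: [b1@7:R b6@9:R b2@10:L b5@11:R b4@12:L b3@14:L]
Beat 7 (R): throw ball1 h=9 -> lands@16:L; in-air after throw: [b6@9:R b2@10:L b5@11:R b4@12:L b3@14:L b1@16:L]
Beat 8 (L): throw ball7 h=7 -> lands@15:R; in-air after throw: [b6@9:R b2@10:L b5@11:R b4@12:L b3@14:L b7@15:R b1@16:L]
Beat 9 (R): throw ball6 h=9 -> lands@18:L; in-air after throw: [b2@10:L b5@11:R b4@12:L b3@14:L b7@15:R b1@16:L b6@18:L]
Beat 10 (L): throw ball2 h=3 -> lands@13:R; in-air after throw: [b5@11:R b4@12:L b2@13:R b3@14:L b7@15:R b1@16:L b6@18:L]
Beat 11 (R): throw ball5 h=9 -> lands@20:L; in-air after throw: [b4@12:L b2@13:R b3@14:L b7@15:R b1@16:L b6@18:L b5@20:L]
Beat 12 (L): throw ball4 h=7 -> lands@19:R; in-air after throw: [b2@13:R b3@14:L b7@15:R b1@16:L b6@18:L b4@19:R b5@20:L]
Beat 13 (R): throw ball2 h=9 -> lands@22:L; in-air after throw: [b3@14:L b7@15:R b1@16:L b6@18:L b4@19:R b5@20:L b2@22:L]
Beat 14 (L): throw ball3 h=3 -> lands@17:R; in-air after throw: [b7@15:R b1@16:L b3@17:R b6@18:L b4@19:R b5@20:L b2@22:L]
Beat 15 (R): throw ball7 h=9 -> lands@24:L; in-air after throw: [b1@16:L b3@17:R b6@18:L b4@19:R b5@20:L b2@22:L b7@24:L]
Beat 16 (L): throw ball1 h=7 -> lands@23:R; in-air after throw: [b3@17:R b6@18:L b4@19:R b5@20:L b2@22:L b1@23:R b7@24:L]
Beat 17 (R): throw ball3 h=9 -> lands@26:L; in-air after throw: [b6@18:L b4@19:R b5@20:L b2@22:L b1@23:R b7@24:L b3@26:L]
Beat 18 (L): throw ball6 h=3 -> lands@21:R; in-air after throw: [b4@19:R b5@20:L b6@21:R b2@22:L b1@23:R b7@24:L b3@26:L]
Beat 19 (R): throw ball4 h=9 -> lands@28:L; in-air after throw: [b5@20:L b6@21:R b2@22:L b1@23:R b7@24:L b3@26:L b4@28:L]
Ball 4: thrown@3 h=9 -> first land @12; rethrown@12 h=7 -> second land @19

Answer: 12 19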